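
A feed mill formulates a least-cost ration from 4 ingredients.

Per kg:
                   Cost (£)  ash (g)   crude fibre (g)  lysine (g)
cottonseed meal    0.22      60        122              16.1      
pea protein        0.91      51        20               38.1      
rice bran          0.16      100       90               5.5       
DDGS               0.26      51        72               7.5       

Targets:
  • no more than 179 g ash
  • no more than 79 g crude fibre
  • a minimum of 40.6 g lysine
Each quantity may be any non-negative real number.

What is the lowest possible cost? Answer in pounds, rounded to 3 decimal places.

Set it up as a linear program. Let x1 = kg of cottonseed meal, x2 = kg of pea protein, x3 = kg of rice bran, x4 = kg of DDGS.
min 0.22x1 + 0.91x2 + 0.16x3 + 0.26x4 with:
  60x1 + 51x2 + 100x3 + 51x4 ≤ 179   (ash)
  122x1 + 20x2 + 90x3 + 72x4 ≤ 79   (crude fibre)
  16.1x1 + 38.1x2 + 5.5x3 + 7.5x4 ≥ 40.6   (lysine)
  x1, x2, x3, x4 ≥ 0.
The cheapest feasible vertex uses only cottonseed meal, pea protein; rice bran, DDGS are not used. There the crude fibre and lysine constraints are tight.
Optimal quantities: cottonseed meal = 0.508 kg, pea protein = 0.8509 kg.
Total cost: 0.22·0.508 + 0.91·0.8509 = 0.88608.

£0.886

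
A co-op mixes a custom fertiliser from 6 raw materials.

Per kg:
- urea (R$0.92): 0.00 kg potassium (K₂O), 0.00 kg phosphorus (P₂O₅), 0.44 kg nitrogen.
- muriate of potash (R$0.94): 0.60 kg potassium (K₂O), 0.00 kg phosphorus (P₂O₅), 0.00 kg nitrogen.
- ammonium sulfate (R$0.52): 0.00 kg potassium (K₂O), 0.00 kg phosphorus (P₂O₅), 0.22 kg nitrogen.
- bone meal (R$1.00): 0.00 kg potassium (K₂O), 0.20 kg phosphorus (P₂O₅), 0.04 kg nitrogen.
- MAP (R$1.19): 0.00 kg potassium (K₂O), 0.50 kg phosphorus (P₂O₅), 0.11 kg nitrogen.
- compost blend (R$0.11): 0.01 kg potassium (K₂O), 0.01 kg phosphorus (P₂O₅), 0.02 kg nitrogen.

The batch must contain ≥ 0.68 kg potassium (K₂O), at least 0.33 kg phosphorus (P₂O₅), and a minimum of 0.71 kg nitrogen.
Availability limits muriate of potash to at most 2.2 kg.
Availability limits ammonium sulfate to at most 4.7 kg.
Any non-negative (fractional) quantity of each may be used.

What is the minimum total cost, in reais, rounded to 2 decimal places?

R$3.18

Treat it as an LP. Let x1 = kg of urea, x2 = kg of muriate of potash, x3 = kg of ammonium sulfate, x4 = kg of bone meal, x5 = kg of MAP, x6 = kg of compost blend.
min 0.92x1 + 0.94x2 + 0.52x3 + 1x4 + 1.19x5 + 0.11x6 with:
  0.6x2 + 0.01x6 ≥ 0.68   (potassium (K₂O))
  0.2x4 + 0.5x5 + 0.01x6 ≥ 0.33   (phosphorus (P₂O₅))
  0.44x1 + 0.22x3 + 0.04x4 + 0.11x5 + 0.02x6 ≥ 0.71   (nitrogen)
  x2 ≤ 2.2
  x3 ≤ 4.7
  x1, x2, x3, x4, x5, x6 ≥ 0.
The minimum-cost mix takes nothing from ammonium sulfate, bone meal, compost blend — only urea, muriate of potash, MAP. The potassium (K₂O), phosphorus (P₂O₅), nitrogen requirements are met with equality.
Solving gives x1 = 1.449, x2 = 1.133, x5 = 0.66.
Hence cost = 0.92·1.449 + 0.94·1.133 + 1.19·0.66 = R$3.1835.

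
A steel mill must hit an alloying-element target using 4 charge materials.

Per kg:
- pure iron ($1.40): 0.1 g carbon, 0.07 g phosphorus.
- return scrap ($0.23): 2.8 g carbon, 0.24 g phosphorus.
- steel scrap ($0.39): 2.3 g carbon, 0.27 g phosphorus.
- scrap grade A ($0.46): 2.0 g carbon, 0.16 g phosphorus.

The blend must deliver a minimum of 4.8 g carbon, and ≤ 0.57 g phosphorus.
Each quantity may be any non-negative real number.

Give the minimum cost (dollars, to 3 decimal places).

Treat it as an LP. Let x1 = kg of pure iron, x2 = kg of return scrap, x3 = kg of steel scrap, x4 = kg of scrap grade A.
Minimize 1.4x1 + 0.23x2 + 0.39x3 + 0.46x4 s.t.:
  0.1x1 + 2.8x2 + 2.3x3 + 2x4 ≥ 4.8   (carbon)
  0.07x1 + 0.24x2 + 0.27x3 + 0.16x4 ≤ 0.57   (phosphorus)
  x1, x2, x3, x4 ≥ 0.
The minimum-cost mix takes nothing from pure iron, steel scrap, scrap grade A — only return scrap. There the carbon constraint is tight.
Optimal quantities: return scrap = 1.714 kg.
Cost = 0.23·1.714 = 0.39422.

$0.394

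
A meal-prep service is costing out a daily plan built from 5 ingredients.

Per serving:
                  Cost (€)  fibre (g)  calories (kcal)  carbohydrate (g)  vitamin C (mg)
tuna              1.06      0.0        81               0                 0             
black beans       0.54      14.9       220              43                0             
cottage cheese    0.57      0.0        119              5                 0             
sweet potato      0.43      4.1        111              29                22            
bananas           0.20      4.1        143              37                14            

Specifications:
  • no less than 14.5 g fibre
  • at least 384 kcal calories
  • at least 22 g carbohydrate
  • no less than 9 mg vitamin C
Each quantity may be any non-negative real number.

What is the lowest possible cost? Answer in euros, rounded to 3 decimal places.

Set it up as a linear program. Let x1 = servings of tuna, x2 = servings of black beans, x3 = servings of cottage cheese, x4 = servings of sweet potato, x5 = servings of bananas.
min 1.06x1 + 0.54x2 + 0.57x3 + 0.43x4 + 0.2x5 with:
  14.9x2 + 4.1x4 + 4.1x5 ≥ 14.5   (fibre)
  81x1 + 220x2 + 119x3 + 111x4 + 143x5 ≥ 384   (calories)
  43x2 + 5x3 + 29x4 + 37x5 ≥ 22   (carbohydrate)
  22x4 + 14x5 ≥ 9   (vitamin C)
  x1, x2, x3, x4, x5 ≥ 0.
At the optimum only black beans, bananas are positive (tuna, cottage cheese, sweet potato = 0). Binding constraints: fibre and calories.
Solving gives x2 = 0.4062, x5 = 2.06.
Objective = 0.54·0.4062 + 0.2·2.06 = 0.63135.

€0.631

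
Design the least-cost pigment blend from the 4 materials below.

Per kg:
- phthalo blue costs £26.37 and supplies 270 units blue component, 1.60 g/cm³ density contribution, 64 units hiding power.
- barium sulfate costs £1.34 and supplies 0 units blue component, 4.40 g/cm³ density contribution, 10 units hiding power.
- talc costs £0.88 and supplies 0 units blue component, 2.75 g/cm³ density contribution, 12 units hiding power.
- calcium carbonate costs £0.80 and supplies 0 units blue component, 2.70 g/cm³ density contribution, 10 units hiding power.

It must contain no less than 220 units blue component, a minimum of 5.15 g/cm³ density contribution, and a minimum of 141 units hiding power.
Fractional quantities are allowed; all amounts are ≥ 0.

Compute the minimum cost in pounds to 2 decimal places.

This is a linear program. Let x1 = kg of phthalo blue, x2 = kg of barium sulfate, x3 = kg of talc, x4 = kg of calcium carbonate.
Minimise 26.37x1 + 1.34x2 + 0.88x3 + 0.8x4 with:
  270x1 ≥ 220   (blue component)
  1.6x1 + 4.4x2 + 2.75x3 + 2.7x4 ≥ 5.15   (density contribution)
  64x1 + 10x2 + 12x3 + 10x4 ≥ 141   (hiding power)
  x1, x2, x3, x4 ≥ 0.
The cheapest feasible vertex uses only phthalo blue, talc; barium sulfate, calcium carbonate are not used. The blue component and hiding power requirements are met with equality.
That vertex is x1 = 0.8148, x3 = 7.404.
Total cost: 26.37·0.8148 + 0.88·7.404 = 28.0018.

£28.00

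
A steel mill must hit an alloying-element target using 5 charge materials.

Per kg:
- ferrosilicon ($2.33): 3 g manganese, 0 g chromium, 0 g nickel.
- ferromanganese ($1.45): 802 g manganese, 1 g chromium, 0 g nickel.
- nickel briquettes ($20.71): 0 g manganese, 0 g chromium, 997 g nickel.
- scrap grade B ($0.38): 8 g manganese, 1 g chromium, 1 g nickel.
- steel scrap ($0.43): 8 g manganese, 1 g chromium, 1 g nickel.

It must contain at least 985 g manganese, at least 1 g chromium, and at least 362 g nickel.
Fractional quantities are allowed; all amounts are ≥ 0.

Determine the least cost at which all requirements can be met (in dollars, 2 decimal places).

Let x1 = kg of ferrosilicon, x2 = kg of ferromanganese, x3 = kg of nickel briquettes, x4 = kg of scrap grade B, x5 = kg of steel scrap.
min 2.33x1 + 1.45x2 + 20.71x3 + 0.38x4 + 0.43x5 subject to:
  3x1 + 802x2 + 8x4 + 8x5 ≥ 985   (manganese)
  1x2 + 1x4 + 1x5 ≥ 1   (chromium)
  997x3 + 1x4 + 1x5 ≥ 362   (nickel)
  x1, x2, x3, x4, x5 ≥ 0.
The optimal basis is {ferromanganese, nickel briquettes}; ferrosilicon, scrap grade B, steel scrap drop out. There the manganese and nickel constraints are tight.
That vertex is x2 = 1.228, x3 = 0.3631.
Total cost: 1.45·1.228 + 20.71·0.3631 = 9.3004.

$9.30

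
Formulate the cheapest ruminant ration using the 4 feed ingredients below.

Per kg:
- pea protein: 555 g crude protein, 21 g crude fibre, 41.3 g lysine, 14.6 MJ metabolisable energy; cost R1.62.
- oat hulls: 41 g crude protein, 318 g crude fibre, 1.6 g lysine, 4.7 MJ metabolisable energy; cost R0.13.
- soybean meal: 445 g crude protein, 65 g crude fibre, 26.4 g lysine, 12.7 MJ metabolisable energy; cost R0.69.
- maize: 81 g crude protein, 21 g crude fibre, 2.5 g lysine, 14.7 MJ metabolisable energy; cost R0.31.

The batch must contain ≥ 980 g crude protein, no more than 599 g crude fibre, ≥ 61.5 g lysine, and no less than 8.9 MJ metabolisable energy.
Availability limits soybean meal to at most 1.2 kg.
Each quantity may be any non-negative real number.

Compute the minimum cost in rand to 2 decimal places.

Let x1 = kg of pea protein, x2 = kg of oat hulls, x3 = kg of soybean meal, x4 = kg of maize.
Minimize 1.62x1 + 0.13x2 + 0.69x3 + 0.31x4 subject to:
  555x1 + 41x2 + 445x3 + 81x4 ≥ 980   (crude protein)
  21x1 + 318x2 + 65x3 + 21x4 ≤ 599   (crude fibre)
  41.3x1 + 1.6x2 + 26.4x3 + 2.5x4 ≥ 61.5   (lysine)
  14.6x1 + 4.7x2 + 12.7x3 + 14.7x4 ≥ 8.9   (metabolisable energy)
  x3 ≤ 1.2
  x1, x2, x3, x4 ≥ 0.
The optimal basis is {pea protein, soybean meal}; oat hulls, maize drop out. There the crude protein and the soybean meal cap constraints are tight.
Solving gives x1 = 0.8036, x3 = 1.2.
Objective = 1.62·0.8036 + 0.69·1.2 = 2.1298.

R2.13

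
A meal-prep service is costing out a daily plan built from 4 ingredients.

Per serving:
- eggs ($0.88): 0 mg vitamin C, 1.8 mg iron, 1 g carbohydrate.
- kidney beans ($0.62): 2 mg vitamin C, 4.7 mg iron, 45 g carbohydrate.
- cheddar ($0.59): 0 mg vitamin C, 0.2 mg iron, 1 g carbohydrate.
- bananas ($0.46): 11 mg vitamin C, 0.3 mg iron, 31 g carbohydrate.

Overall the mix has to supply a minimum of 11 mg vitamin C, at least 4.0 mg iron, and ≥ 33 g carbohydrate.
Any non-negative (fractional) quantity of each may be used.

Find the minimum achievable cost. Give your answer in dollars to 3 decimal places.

$0.887

Let x1 = servings of eggs, x2 = servings of kidney beans, x3 = servings of cheddar, x4 = servings of bananas.
Minimise 0.88x1 + 0.62x2 + 0.59x3 + 0.46x4 with:
  2x2 + 11x4 ≥ 11   (vitamin C)
  1.8x1 + 4.7x2 + 0.2x3 + 0.3x4 ≥ 4   (iron)
  1x1 + 45x2 + 1x3 + 31x4 ≥ 33   (carbohydrate)
  x1, x2, x3, x4 ≥ 0.
At the optimum only kidney beans, bananas are positive (eggs, cheddar = 0). The vitamin C and iron requirements are met with equality.
That vertex is x2 = 0.7965, x4 = 0.8552.
Total cost: 0.62·0.7965 + 0.46·0.8552 = 0.88722.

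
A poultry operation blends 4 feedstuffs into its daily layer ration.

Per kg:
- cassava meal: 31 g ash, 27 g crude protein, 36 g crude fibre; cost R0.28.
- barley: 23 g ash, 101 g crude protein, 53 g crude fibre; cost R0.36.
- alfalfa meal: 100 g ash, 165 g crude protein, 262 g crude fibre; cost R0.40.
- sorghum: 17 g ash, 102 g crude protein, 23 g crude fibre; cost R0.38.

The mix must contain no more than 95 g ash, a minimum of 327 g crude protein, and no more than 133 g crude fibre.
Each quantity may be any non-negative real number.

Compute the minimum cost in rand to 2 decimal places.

Let x1 = kg of cassava meal, x2 = kg of barley, x3 = kg of alfalfa meal, x4 = kg of sorghum.
min 0.28x1 + 0.36x2 + 0.4x3 + 0.38x4 s.t.:
  31x1 + 23x2 + 100x3 + 17x4 ≤ 95   (ash)
  27x1 + 101x2 + 165x3 + 102x4 ≥ 327   (crude protein)
  36x1 + 53x2 + 262x3 + 23x4 ≤ 133   (crude fibre)
  x1, x2, x3, x4 ≥ 0.
At the optimum only alfalfa meal, sorghum are positive (cassava meal, barley = 0). Binding constraints: crude protein and crude fibre.
So alfalfa meal = 0.2636 kg, sorghum = 2.779 kg.
Objective = 0.4·0.2636 + 0.38·2.779 = 1.1615.

R1.16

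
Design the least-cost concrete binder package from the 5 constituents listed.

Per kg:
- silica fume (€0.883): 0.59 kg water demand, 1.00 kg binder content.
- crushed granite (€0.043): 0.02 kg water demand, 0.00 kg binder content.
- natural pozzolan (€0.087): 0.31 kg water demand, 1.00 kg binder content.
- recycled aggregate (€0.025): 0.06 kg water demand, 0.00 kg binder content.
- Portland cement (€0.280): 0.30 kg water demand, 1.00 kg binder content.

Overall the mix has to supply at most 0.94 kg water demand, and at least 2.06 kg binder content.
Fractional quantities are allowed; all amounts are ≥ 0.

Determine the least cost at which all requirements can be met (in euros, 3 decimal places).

€0.179

Let x1 = kg of silica fume, x2 = kg of crushed granite, x3 = kg of natural pozzolan, x4 = kg of recycled aggregate, x5 = kg of Portland cement.
min 0.883x1 + 0.043x2 + 0.087x3 + 0.025x4 + 0.28x5 s.t.:
  0.59x1 + 0.02x2 + 0.31x3 + 0.06x4 + 0.3x5 ≤ 0.94   (water demand)
  1x1 + 1x3 + 1x5 ≥ 2.06   (binder content)
  x1, x2, x3, x4, x5 ≥ 0.
The minimum-cost mix takes nothing from silica fume, crushed granite, recycled aggregate, Portland cement — only natural pozzolan. Binding constraint: binder content.
Solving gives x3 = 2.06.
Hence cost = 0.087·2.06 = €0.17922.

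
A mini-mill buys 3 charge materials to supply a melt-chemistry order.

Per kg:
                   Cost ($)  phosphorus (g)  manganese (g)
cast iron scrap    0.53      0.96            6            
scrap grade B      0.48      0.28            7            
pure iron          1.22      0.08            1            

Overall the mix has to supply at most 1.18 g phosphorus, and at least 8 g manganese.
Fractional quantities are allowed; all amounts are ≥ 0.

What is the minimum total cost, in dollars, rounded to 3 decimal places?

$0.549

This is a linear program. Let x1 = kg of cast iron scrap, x2 = kg of scrap grade B, x3 = kg of pure iron.
Minimize 0.53x1 + 0.48x2 + 1.22x3 s.t.:
  0.96x1 + 0.28x2 + 0.08x3 ≤ 1.18   (phosphorus)
  6x1 + 7x2 + 1x3 ≥ 8   (manganese)
  x1, x2, x3 ≥ 0.
The cheapest feasible vertex uses only scrap grade B; cast iron scrap, pure iron are not used. The manganese requirement is met with equality.
That vertex is x2 = 1.143.
Total cost: 0.48·1.143 = 0.54864.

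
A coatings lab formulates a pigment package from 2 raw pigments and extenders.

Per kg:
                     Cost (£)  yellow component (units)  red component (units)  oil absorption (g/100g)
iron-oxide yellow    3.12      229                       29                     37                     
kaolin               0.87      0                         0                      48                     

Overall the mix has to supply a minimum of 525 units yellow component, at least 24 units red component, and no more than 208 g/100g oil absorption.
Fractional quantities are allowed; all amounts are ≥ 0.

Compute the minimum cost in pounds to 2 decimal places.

This is a linear program. Let x1 = kg of iron-oxide yellow, x2 = kg of kaolin.
Minimise 3.12x1 + 0.87x2 s.t.:
  229x1 ≥ 525   (yellow component)
  29x1 ≥ 24   (red component)
  37x1 + 48x2 ≤ 208   (oil absorption)
  x1, x2 ≥ 0.
At the optimum only iron-oxide yellow is positive (kaolin = 0). The yellow component requirement is met with equality.
Optimal quantities: iron-oxide yellow = 2.293 kg.
Objective = 3.12·2.293 = 7.1542.

£7.15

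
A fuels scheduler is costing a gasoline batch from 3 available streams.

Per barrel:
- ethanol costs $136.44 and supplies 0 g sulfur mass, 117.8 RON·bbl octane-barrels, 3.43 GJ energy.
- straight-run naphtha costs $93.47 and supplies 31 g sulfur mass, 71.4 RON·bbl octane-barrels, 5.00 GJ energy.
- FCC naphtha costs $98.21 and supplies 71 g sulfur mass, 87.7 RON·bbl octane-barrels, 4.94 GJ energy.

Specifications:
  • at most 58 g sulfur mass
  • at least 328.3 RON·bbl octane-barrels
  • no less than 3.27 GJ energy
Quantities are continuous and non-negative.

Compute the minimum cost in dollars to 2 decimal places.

$377.50

Let x1 = barrels of ethanol, x2 = barrels of straight-run naphtha, x3 = barrels of FCC naphtha.
Minimise 136.44x1 + 93.47x2 + 98.21x3 with:
  31x2 + 71x3 ≤ 58   (sulfur mass)
  117.8x1 + 71.4x2 + 87.7x3 ≥ 328.3   (octane-barrels)
  3.43x1 + 5x2 + 4.94x3 ≥ 3.27   (energy)
  x1, x2, x3 ≥ 0.
At the optimum only ethanol, FCC naphtha are positive (straight-run naphtha = 0). There the sulfur mass and octane-barrels constraints are tight.
So ethanol = 2.1788 barrels, FCC naphtha = 0.8169 barrels.
Objective = 136.44·2.1788 + 98.21·0.8169 = 377.5032.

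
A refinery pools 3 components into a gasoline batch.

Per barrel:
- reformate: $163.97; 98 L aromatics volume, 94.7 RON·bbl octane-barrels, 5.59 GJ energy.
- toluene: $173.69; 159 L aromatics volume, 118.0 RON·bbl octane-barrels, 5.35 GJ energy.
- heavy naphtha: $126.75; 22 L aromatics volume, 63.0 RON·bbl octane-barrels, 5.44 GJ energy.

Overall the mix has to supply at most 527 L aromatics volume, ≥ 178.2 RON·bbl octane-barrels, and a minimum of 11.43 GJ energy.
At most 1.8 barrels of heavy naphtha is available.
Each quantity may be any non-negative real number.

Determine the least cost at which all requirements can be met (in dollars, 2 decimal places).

$306.42

Set it up as a linear program. Let x1 = barrels of reformate, x2 = barrels of toluene, x3 = barrels of heavy naphtha.
min 163.97x1 + 173.69x2 + 126.75x3 s.t.:
  98x1 + 159x2 + 22x3 ≤ 527   (aromatics volume)
  94.7x1 + 118x2 + 63x3 ≥ 178.2   (octane-barrels)
  5.59x1 + 5.35x2 + 5.44x3 ≥ 11.43   (energy)
  x3 ≤ 1.8
  x1, x2, x3 ≥ 0.
The optimal basis is {toluene, heavy naphtha}; reformate drops out. Binding constraints: octane-barrels and energy.
That vertex is x2 = 0.817785, x3 = 1.29685.
Objective = 173.69·0.817785 + 126.75·1.29685 = 306.4168.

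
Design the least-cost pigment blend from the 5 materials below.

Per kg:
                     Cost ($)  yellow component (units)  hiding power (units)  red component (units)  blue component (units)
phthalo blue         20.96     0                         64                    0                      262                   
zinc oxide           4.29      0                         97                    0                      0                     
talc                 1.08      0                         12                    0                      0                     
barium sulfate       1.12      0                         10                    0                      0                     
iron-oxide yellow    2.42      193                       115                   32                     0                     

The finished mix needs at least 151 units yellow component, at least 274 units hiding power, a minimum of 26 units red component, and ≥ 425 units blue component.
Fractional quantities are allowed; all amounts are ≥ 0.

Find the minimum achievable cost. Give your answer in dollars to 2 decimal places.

$37.58

This is a linear program. Let x1 = kg of phthalo blue, x2 = kg of zinc oxide, x3 = kg of talc, x4 = kg of barium sulfate, x5 = kg of iron-oxide yellow.
Minimize 20.96x1 + 4.29x2 + 1.08x3 + 1.12x4 + 2.42x5 with:
  193x5 ≥ 151   (yellow component)
  64x1 + 97x2 + 12x3 + 10x4 + 115x5 ≥ 274   (hiding power)
  32x5 ≥ 26   (red component)
  262x1 ≥ 425   (blue component)
  x1, x2, x3, x4, x5 ≥ 0.
The cheapest feasible vertex uses only phthalo blue, iron-oxide yellow; zinc oxide, talc, barium sulfate are not used. The hiding power and blue component requirements are met with equality.
Optimal quantities: phthalo blue = 1.622 kg, iron-oxide yellow = 1.48 kg.
Cost = 20.96·1.622 + 2.42·1.48 = 37.5787.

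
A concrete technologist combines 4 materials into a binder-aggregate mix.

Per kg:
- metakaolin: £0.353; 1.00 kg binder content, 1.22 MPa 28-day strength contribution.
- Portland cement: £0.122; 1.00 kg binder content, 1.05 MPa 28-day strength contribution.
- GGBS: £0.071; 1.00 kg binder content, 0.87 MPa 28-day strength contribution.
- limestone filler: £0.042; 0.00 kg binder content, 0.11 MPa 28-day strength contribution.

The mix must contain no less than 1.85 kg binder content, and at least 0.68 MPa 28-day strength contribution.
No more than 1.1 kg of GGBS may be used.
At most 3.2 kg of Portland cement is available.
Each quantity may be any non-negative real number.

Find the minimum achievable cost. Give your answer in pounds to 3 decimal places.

£0.170

Let x1 = kg of metakaolin, x2 = kg of Portland cement, x3 = kg of GGBS, x4 = kg of limestone filler.
min 0.353x1 + 0.122x2 + 0.071x3 + 0.042x4 subject to:
  1x1 + 1x2 + 1x3 ≥ 1.85   (binder content)
  1.22x1 + 1.05x2 + 0.87x3 + 0.11x4 ≥ 0.68   (28-day strength contribution)
  x3 ≤ 1.1
  x2 ≤ 3.2
  x1, x2, x3, x4 ≥ 0.
The minimum-cost mix takes nothing from metakaolin, limestone filler — only Portland cement, GGBS. The binder content and the GGBS cap requirements are met with equality.
Solving gives x2 = 0.75, x3 = 1.1.
Hence cost = 0.122·0.75 + 0.071·1.1 = £0.16960.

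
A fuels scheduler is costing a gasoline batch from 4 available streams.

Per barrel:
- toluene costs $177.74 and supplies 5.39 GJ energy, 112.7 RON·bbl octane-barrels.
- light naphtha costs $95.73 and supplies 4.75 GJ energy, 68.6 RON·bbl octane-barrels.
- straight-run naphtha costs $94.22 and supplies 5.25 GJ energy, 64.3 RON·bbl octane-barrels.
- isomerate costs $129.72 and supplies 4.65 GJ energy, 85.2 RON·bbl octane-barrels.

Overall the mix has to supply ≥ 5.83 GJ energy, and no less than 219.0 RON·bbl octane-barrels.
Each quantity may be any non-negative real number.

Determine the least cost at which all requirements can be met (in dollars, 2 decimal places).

$305.61

Let x1 = barrels of toluene, x2 = barrels of light naphtha, x3 = barrels of straight-run naphtha, x4 = barrels of isomerate.
Minimise 177.74x1 + 95.73x2 + 94.22x3 + 129.72x4 subject to:
  5.39x1 + 4.75x2 + 5.25x3 + 4.65x4 ≥ 5.83   (energy)
  112.7x1 + 68.6x2 + 64.3x3 + 85.2x4 ≥ 219   (octane-barrels)
  x1, x2, x3, x4 ≥ 0.
The optimal basis is {light naphtha}; toluene, straight-run naphtha, isomerate drop out. Binding constraint: octane-barrels.
So light naphtha = 3.1924 barrels.
Hence cost = 95.73·3.1924 = $305.6085.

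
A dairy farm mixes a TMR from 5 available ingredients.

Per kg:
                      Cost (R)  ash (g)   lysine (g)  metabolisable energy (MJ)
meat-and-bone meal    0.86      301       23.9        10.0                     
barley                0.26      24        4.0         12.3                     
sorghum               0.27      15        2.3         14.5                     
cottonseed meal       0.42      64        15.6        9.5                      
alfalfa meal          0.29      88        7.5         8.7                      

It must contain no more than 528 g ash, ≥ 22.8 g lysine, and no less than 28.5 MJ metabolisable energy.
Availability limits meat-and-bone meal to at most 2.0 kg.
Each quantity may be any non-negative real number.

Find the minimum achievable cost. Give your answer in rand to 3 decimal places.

Treat it as an LP. Let x1 = kg of meat-and-bone meal, x2 = kg of barley, x3 = kg of sorghum, x4 = kg of cottonseed meal, x5 = kg of alfalfa meal.
Minimize 0.86x1 + 0.26x2 + 0.27x3 + 0.42x4 + 0.29x5 with:
  301x1 + 24x2 + 15x3 + 64x4 + 88x5 ≤ 528   (ash)
  23.9x1 + 4x2 + 2.3x3 + 15.6x4 + 7.5x5 ≥ 22.8   (lysine)
  10x1 + 12.3x2 + 14.5x3 + 9.5x4 + 8.7x5 ≥ 28.5   (metabolisable energy)
  x1 ≤ 2
  x1, x2, x3, x4, x5 ≥ 0.
The optimal basis is {barley, cottonseed meal}; meat-and-bone meal, sorghum, alfalfa meal drop out. Binding constraints: lysine and metabolisable energy.
Optimal quantities: barley = 1.482 kg, cottonseed meal = 1.082 kg.
Hence cost = 0.26·1.482 + 0.42·1.082 = R0.83976.

R0.840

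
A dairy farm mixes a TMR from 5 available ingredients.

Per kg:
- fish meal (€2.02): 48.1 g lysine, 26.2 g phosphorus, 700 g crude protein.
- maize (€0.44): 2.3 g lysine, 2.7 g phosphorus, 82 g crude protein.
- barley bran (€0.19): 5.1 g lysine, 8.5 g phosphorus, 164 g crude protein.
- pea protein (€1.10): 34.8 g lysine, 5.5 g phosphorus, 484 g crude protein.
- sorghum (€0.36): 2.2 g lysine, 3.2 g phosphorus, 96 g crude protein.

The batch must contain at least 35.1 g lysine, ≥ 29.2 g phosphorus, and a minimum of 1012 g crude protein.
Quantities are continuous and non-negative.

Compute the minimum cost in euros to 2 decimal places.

€1.27

Treat it as an LP. Let x1 = kg of fish meal, x2 = kg of maize, x3 = kg of barley bran, x4 = kg of pea protein, x5 = kg of sorghum.
min 2.02x1 + 0.44x2 + 0.19x3 + 1.1x4 + 0.36x5 with:
  48.1x1 + 2.3x2 + 5.1x3 + 34.8x4 + 2.2x5 ≥ 35.1   (lysine)
  26.2x1 + 2.7x2 + 8.5x3 + 5.5x4 + 3.2x5 ≥ 29.2   (phosphorus)
  700x1 + 82x2 + 164x3 + 484x4 + 96x5 ≥ 1012   (crude protein)
  x1, x2, x3, x4, x5 ≥ 0.
The cheapest feasible vertex uses only barley bran, pea protein; fish meal, maize, sorghum are not used. There the lysine and crude protein constraints are tight.
So barley bran = 5.628 kg, pea protein = 0.1838 kg.
Total cost: 0.19·5.628 + 1.1·0.1838 = 1.2715.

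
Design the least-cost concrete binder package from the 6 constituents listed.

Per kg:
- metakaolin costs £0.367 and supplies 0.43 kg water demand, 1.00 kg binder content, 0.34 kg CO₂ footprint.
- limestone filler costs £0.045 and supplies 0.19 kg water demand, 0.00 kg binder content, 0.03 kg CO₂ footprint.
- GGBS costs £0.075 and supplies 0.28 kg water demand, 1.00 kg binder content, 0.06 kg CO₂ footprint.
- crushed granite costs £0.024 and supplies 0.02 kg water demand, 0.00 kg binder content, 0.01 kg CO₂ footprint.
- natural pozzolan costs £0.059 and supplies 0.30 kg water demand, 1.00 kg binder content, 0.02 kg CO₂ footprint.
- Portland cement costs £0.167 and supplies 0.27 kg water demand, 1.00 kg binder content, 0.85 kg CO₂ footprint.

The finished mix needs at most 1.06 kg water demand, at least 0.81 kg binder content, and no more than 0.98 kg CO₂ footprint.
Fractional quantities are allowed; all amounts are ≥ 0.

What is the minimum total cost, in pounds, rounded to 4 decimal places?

£0.0478

This is a linear program. Let x1 = kg of metakaolin, x2 = kg of limestone filler, x3 = kg of GGBS, x4 = kg of crushed granite, x5 = kg of natural pozzolan, x6 = kg of Portland cement.
min 0.367x1 + 0.045x2 + 0.075x3 + 0.024x4 + 0.059x5 + 0.167x6 subject to:
  0.43x1 + 0.19x2 + 0.28x3 + 0.02x4 + 0.3x5 + 0.27x6 ≤ 1.06   (water demand)
  1x1 + 1x3 + 1x5 + 1x6 ≥ 0.81   (binder content)
  0.34x1 + 0.03x2 + 0.06x3 + 0.01x4 + 0.02x5 + 0.85x6 ≤ 0.98   (CO₂ footprint)
  x1, x2, x3, x4, x5, x6 ≥ 0.
At the optimum only natural pozzolan is positive (metakaolin, limestone filler, GGBS, crushed granite, Portland cement = 0). The binder content requirement is met with equality.
Optimal quantities: natural pozzolan = 0.81 kg.
Objective = 0.059·0.81 = 0.047790.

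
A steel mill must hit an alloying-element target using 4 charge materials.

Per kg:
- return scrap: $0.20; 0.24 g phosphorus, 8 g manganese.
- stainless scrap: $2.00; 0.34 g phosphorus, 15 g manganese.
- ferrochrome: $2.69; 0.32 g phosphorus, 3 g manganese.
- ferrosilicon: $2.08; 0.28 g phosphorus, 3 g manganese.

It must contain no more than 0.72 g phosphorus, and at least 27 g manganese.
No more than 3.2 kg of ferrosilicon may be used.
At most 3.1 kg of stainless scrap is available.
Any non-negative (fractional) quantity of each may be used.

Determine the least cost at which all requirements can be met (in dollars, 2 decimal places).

$2.00

Let x1 = kg of return scrap, x2 = kg of stainless scrap, x3 = kg of ferrochrome, x4 = kg of ferrosilicon.
Minimise 0.2x1 + 2x2 + 2.69x3 + 2.08x4 subject to:
  0.24x1 + 0.34x2 + 0.32x3 + 0.28x4 ≤ 0.72   (phosphorus)
  8x1 + 15x2 + 3x3 + 3x4 ≥ 27   (manganese)
  x4 ≤ 3.2
  x2 ≤ 3.1
  x1, x2, x3, x4 ≥ 0.
The minimum-cost mix takes nothing from ferrochrome, ferrosilicon — only return scrap, stainless scrap. There the phosphorus and manganese constraints are tight.
Solving gives x1 = 1.841, x2 = 0.8182.
Total cost: 0.2·1.841 + 2·0.8182 = 2.0046.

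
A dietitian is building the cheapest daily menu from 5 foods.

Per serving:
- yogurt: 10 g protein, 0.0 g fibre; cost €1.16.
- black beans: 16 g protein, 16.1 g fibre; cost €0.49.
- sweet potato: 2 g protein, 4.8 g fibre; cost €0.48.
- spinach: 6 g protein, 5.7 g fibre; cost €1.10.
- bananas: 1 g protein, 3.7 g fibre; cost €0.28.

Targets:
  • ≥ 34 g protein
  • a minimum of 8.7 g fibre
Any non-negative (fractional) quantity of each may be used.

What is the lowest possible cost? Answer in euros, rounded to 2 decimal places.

€1.04

Set it up as a linear program. Let x1 = servings of yogurt, x2 = servings of black beans, x3 = servings of sweet potato, x4 = servings of spinach, x5 = servings of bananas.
min 1.16x1 + 0.49x2 + 0.48x3 + 1.1x4 + 0.28x5 subject to:
  10x1 + 16x2 + 2x3 + 6x4 + 1x5 ≥ 34   (protein)
  16.1x2 + 4.8x3 + 5.7x4 + 3.7x5 ≥ 8.7   (fibre)
  x1, x2, x3, x4, x5 ≥ 0.
The optimal basis is {black beans}; yogurt, sweet potato, spinach, bananas drop out. Binding constraint: protein.
So black beans = 2.125 servings.
Cost = 0.49·2.125 = 1.0413.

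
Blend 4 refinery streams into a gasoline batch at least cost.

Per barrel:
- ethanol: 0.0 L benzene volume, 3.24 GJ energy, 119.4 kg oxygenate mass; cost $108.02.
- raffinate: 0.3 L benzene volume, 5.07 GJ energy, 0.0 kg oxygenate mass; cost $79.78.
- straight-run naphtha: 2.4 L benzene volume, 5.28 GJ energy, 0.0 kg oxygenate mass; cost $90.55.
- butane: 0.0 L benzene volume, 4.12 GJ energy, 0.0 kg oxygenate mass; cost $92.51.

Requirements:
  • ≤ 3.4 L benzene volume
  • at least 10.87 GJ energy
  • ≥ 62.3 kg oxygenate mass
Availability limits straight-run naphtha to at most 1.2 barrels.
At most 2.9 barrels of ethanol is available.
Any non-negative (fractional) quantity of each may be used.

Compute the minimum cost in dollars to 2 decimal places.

$200.81

Set it up as a linear program. Let x1 = barrels of ethanol, x2 = barrels of raffinate, x3 = barrels of straight-run naphtha, x4 = barrels of butane.
Minimise 108.02x1 + 79.78x2 + 90.55x3 + 92.51x4 with:
  0.3x2 + 2.4x3 ≤ 3.4   (benzene volume)
  3.24x1 + 5.07x2 + 5.28x3 + 4.12x4 ≥ 10.87   (energy)
  119.4x1 ≥ 62.3   (oxygenate mass)
  x3 ≤ 1.2
  x1 ≤ 2.9
  x1, x2, x3, x4 ≥ 0.
The cheapest feasible vertex uses only ethanol, raffinate; straight-run naphtha, butane are not used. Binding constraints: energy and oxygenate mass.
That vertex is x1 = 0.521776, x2 = 1.81054.
Objective = 108.02·0.521776 + 79.78·1.81054 = 200.8071.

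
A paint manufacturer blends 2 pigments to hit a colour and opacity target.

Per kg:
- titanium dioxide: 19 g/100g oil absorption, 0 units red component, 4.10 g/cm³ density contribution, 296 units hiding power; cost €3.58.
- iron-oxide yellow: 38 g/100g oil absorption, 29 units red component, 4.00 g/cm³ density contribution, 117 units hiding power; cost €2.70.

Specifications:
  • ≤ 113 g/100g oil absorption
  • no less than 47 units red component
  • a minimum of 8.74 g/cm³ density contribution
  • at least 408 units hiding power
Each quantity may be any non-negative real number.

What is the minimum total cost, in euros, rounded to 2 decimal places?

This is a linear program. Let x1 = kg of titanium dioxide, x2 = kg of iron-oxide yellow.
Minimize 3.58x1 + 2.7x2 s.t.:
  19x1 + 38x2 ≤ 113   (oil absorption)
  29x2 ≥ 47   (red component)
  4.1x1 + 4x2 ≥ 8.74   (density contribution)
  296x1 + 117x2 ≥ 408   (hiding power)
  x1, x2 ≥ 0.
Both inputs are positive at the optimum. Binding constraints: red component and hiding power.
That vertex is x1 = 0.7378, x2 = 1.621.
Objective = 3.58·0.7378 + 2.7·1.621 = 7.0180.

€7.02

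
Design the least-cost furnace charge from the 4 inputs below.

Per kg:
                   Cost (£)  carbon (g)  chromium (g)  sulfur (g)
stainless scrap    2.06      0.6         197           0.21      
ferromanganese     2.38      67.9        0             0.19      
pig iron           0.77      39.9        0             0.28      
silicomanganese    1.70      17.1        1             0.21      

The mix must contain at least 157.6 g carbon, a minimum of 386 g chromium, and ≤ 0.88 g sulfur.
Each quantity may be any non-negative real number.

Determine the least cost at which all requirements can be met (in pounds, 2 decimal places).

Set it up as a linear program. Let x1 = kg of stainless scrap, x2 = kg of ferromanganese, x3 = kg of pig iron, x4 = kg of silicomanganese.
Minimise 2.06x1 + 2.38x2 + 0.77x3 + 1.7x4 s.t.:
  0.6x1 + 67.9x2 + 39.9x3 + 17.1x4 ≥ 157.6   (carbon)
  197x1 + 1x4 ≥ 386   (chromium)
  0.21x1 + 0.19x2 + 0.28x3 + 0.21x4 ≤ 0.88   (sulfur)
  x1, x2, x3, x4 ≥ 0.
At the optimum only stainless scrap, ferromanganese, pig iron are positive (silicomanganese = 0). There the carbon, chromium, sulfur constraints are tight.
So stainless scrap = 1.959 kg, ferromanganese = 2.196 kg, pig iron = 0.183 kg.
Cost = 2.06·1.959 + 2.38·2.196 + 0.77·0.183 = 9.4029.

£9.40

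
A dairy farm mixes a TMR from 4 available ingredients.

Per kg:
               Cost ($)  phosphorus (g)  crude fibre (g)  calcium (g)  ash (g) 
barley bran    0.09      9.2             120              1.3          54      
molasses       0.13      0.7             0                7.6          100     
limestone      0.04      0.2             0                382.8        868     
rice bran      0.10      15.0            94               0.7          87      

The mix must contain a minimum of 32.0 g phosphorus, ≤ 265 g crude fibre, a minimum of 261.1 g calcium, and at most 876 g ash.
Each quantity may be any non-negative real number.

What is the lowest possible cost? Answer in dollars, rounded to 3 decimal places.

$0.240

Let x1 = kg of barley bran, x2 = kg of molasses, x3 = kg of limestone, x4 = kg of rice bran.
Minimize 0.09x1 + 0.13x2 + 0.04x3 + 0.1x4 with:
  9.2x1 + 0.7x2 + 0.2x3 + 15x4 ≥ 32   (phosphorus)
  120x1 + 94x4 ≤ 265   (crude fibre)
  1.3x1 + 7.6x2 + 382.8x3 + 0.7x4 ≥ 261.1   (calcium)
  54x1 + 100x2 + 868x3 + 87x4 ≤ 876   (ash)
  x1, x2, x3, x4 ≥ 0.
The cheapest feasible vertex uses only limestone, rice bran; barley bran, molasses are not used. Binding constraints: phosphorus and calcium.
So limestone = 0.6782 kg, rice bran = 2.124 kg.
Total cost: 0.04·0.6782 + 0.1·2.124 = 0.23953.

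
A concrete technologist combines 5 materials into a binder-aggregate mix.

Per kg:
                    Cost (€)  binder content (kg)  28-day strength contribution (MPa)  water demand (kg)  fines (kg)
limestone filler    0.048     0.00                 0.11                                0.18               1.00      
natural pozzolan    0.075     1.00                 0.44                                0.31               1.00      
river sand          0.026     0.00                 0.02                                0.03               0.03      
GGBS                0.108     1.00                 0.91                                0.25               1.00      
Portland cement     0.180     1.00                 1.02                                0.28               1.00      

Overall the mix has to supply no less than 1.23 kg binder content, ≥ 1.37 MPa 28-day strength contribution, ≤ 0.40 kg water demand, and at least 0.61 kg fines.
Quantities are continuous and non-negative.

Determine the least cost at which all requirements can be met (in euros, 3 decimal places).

Let x1 = kg of limestone filler, x2 = kg of natural pozzolan, x3 = kg of river sand, x4 = kg of GGBS, x5 = kg of Portland cement.
min 0.048x1 + 0.075x2 + 0.026x3 + 0.108x4 + 0.18x5 subject to:
  1x2 + 1x4 + 1x5 ≥ 1.23   (binder content)
  0.11x1 + 0.44x2 + 0.02x3 + 0.91x4 + 1.02x5 ≥ 1.37   (28-day strength contribution)
  0.18x1 + 0.31x2 + 0.03x3 + 0.25x4 + 0.28x5 ≤ 0.4   (water demand)
  1x1 + 1x2 + 0.03x3 + 1x4 + 1x5 ≥ 0.61   (fines)
  x1, x2, x3, x4, x5 ≥ 0.
At the optimum only GGBS is positive (limestone filler, natural pozzolan, river sand, Portland cement = 0). The 28-day strength contribution requirement is met with equality.
That vertex is x4 = 1.505.
Objective = 0.108·1.505 = 0.16254.

€0.163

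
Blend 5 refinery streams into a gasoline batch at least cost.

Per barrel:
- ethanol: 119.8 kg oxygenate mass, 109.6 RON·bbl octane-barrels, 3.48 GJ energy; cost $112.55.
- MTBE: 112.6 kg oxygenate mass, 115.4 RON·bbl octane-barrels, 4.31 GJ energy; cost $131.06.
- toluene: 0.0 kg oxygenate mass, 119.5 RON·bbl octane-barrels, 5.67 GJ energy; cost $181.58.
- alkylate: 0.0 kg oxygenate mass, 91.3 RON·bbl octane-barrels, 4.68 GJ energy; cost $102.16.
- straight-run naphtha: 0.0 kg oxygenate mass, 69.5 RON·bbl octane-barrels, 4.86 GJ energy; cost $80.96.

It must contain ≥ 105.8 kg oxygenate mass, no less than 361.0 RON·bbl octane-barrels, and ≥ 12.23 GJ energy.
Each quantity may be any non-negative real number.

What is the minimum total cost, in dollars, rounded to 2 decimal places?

This is a linear program. Let x1 = barrels of ethanol, x2 = barrels of MTBE, x3 = barrels of toluene, x4 = barrels of alkylate, x5 = barrels of straight-run naphtha.
min 112.55x1 + 131.06x2 + 181.58x3 + 102.16x4 + 80.96x5 subject to:
  119.8x1 + 112.6x2 ≥ 105.8   (oxygenate mass)
  109.6x1 + 115.4x2 + 119.5x3 + 91.3x4 + 69.5x5 ≥ 361   (octane-barrels)
  3.48x1 + 4.31x2 + 5.67x3 + 4.68x4 + 4.86x5 ≥ 12.23   (energy)
  x1, x2, x3, x4, x5 ≥ 0.
The minimum-cost mix takes nothing from MTBE, toluene, alkylate — only ethanol, straight-run naphtha. There the octane-barrels and energy constraints are tight.
So ethanol = 3.1103 barrels, straight-run naphtha = 0.2893 barrels.
Total cost: 112.55·3.1103 + 80.96·0.2893 = 373.4860.

$373.49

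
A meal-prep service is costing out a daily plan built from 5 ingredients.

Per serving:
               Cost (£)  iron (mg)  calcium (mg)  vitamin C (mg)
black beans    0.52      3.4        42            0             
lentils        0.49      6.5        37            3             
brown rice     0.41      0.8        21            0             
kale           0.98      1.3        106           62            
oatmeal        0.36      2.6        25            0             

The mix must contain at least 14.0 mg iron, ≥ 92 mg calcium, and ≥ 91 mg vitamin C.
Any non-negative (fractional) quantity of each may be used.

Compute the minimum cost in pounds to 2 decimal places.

Set it up as a linear program. Let x1 = servings of black beans, x2 = servings of lentils, x3 = servings of brown rice, x4 = servings of kale, x5 = servings of oatmeal.
Minimize 0.52x1 + 0.49x2 + 0.41x3 + 0.98x4 + 0.36x5 s.t.:
  3.4x1 + 6.5x2 + 0.8x3 + 1.3x4 + 2.6x5 ≥ 14   (iron)
  42x1 + 37x2 + 21x3 + 106x4 + 25x5 ≥ 92   (calcium)
  3x2 + 62x4 ≥ 91   (vitamin C)
  x1, x2, x3, x4, x5 ≥ 0.
The minimum-cost mix takes nothing from black beans, brown rice, oatmeal — only lentils, kale. Binding constraints: iron and vitamin C.
So lentils = 1.878 servings, kale = 1.377 servings.
Objective = 0.49·1.878 + 0.98·1.377 = 2.2697.

£2.27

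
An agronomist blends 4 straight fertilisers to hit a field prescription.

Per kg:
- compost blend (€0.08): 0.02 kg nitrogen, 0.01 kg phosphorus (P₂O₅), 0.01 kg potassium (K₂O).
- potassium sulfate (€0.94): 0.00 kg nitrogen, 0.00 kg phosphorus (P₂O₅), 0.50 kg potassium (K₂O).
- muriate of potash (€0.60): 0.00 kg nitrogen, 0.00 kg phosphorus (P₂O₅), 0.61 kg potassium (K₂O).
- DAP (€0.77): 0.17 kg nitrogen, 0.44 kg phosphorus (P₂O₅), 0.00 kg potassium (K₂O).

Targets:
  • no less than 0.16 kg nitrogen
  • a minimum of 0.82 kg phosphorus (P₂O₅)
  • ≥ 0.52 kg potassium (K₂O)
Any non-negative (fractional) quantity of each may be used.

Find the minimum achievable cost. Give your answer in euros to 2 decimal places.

€1.95

Set it up as a linear program. Let x1 = kg of compost blend, x2 = kg of potassium sulfate, x3 = kg of muriate of potash, x4 = kg of DAP.
Minimise 0.08x1 + 0.94x2 + 0.6x3 + 0.77x4 s.t.:
  0.02x1 + 0.17x4 ≥ 0.16   (nitrogen)
  0.01x1 + 0.44x4 ≥ 0.82   (phosphorus (P₂O₅))
  0.01x1 + 0.5x2 + 0.61x3 ≥ 0.52   (potassium (K₂O))
  x1, x2, x3, x4 ≥ 0.
The minimum-cost mix takes nothing from compost blend, potassium sulfate — only muriate of potash, DAP. The phosphorus (P₂O₅) and potassium (K₂O) requirements are met with equality.
So muriate of potash = 0.8525 kg, DAP = 1.864 kg.
Hence cost = 0.6·0.8525 + 0.77·1.864 = €1.9468.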